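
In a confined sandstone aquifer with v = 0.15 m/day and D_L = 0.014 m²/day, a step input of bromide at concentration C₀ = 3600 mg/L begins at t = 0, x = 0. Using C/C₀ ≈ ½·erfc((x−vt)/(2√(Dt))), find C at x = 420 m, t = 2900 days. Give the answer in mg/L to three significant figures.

3430 mg/L

For a continuous step input, C/C₀ ≈ ½·erfc((x−vt)/(2√(Dt))).
vt = 0.15 × 2900 = 435 m and 2√(Dt) = 2√(0.014 × 2900) = 12.74 m.
Argument (x−vt)/(2√(Dt)) = (420 − 435)/12.74 = -1.177; ½·erfc(-1.177) = 0.9520.
C = 3600 × 0.9520 = 3430 mg/L.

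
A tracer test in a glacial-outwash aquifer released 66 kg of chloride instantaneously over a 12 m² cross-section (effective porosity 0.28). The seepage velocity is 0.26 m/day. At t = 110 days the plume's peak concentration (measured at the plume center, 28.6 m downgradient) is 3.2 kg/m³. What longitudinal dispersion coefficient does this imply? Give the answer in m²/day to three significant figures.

0.0273 m²/day

At the plume center C_max = M/(n_e·A·√(4πDt)), so D = M²/(4πt·(n_e·A·C_max)²).
n_e·A·C_max = 0.28 × 12 × 3.2 = 10.75 kg/m.
D = 66²/(4π × 110 × 10.75²) = 0.0273 m²/day.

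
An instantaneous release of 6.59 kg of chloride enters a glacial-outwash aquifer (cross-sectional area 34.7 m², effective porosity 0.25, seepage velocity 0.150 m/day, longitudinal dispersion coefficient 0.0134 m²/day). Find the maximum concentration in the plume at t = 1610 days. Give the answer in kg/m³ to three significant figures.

0.0461 kg/m³

The peak of an instantaneous 1D plume sits at x = vt; there the Gaussian factor is 1 and C_max = M/(n_e·A·√(4πDt)), where n_e·A is the pore area the mass is dissolved in.
√(4πDt) = √(4π × 0.0134 × 1610) = 16.47 m, so C_max = 6.59/(0.25 × 34.7 × 16.47) = 0.0461 kg/m³.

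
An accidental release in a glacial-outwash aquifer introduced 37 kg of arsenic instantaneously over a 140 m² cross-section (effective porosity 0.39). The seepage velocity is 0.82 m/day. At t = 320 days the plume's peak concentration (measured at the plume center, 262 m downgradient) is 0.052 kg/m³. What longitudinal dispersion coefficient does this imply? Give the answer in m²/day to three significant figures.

At the plume center C_max = M/(n_e·A·√(4πDt)), so D = M²/(4πt·(n_e·A·C_max)²).
n_e·A·C_max = 0.39 × 140 × 0.052 = 2.839 kg/m.
D = 37²/(4π × 320 × 2.839²) = 0.0422 m²/day.

0.0422 m²/day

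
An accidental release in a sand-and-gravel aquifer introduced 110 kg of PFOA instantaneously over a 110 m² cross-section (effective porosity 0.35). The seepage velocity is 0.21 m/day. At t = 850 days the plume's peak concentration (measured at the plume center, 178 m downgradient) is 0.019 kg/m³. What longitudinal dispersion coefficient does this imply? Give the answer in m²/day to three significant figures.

2.12 m²/day

At the plume center C_max = M/(n_e·A·√(4πDt)), so D = M²/(4πt·(n_e·A·C_max)²).
n_e·A·C_max = 0.35 × 110 × 0.019 = 0.7315 kg/m.
D = 110²/(4π × 850 × 0.7315²) = 2.12 m²/day.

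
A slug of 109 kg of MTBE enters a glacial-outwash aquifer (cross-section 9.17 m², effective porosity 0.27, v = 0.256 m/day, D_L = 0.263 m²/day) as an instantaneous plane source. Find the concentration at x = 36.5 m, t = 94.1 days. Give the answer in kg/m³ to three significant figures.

For an instantaneous plane source, C(x,t) = M/(n_e·A·√(4πDt)) · exp(−(x−vt)²/(4Dt)), with n_e·A the pore (flow) area.
Plume center vt = 0.256 × 94.1 = 24.0896 m, so the well at 36.5 m is 12.4104 m downgradient of the peak.
√(4πDt) = 17.64 m, giving peak height M/(n_e·A·√(4πDt)) = 109/(0.27 × 9.17 × 17.64) = 2.496 kg/m³.
(x−vt)²/(4Dt) = (12.4104)²/(4 × 0.263 × 94.1) = 1.556; exp(−1.556) = 0.2110.
C = 2.496 × 0.2110 = 0.527 kg/m³.

0.527 kg/m³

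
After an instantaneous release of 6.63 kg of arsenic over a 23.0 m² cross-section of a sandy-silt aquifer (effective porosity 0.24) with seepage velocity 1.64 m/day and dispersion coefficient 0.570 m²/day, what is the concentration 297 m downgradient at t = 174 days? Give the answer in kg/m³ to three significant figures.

0.0242 kg/m³

For an instantaneous plane source, C(x,t) = M/(n_e·A·√(4πDt)) · exp(−(x−vt)²/(4Dt)), with n_e·A the pore (flow) area.
Plume center vt = 1.64 × 174 = 285.36 m, so the well at 297 m is 11.64 m downgradient of the peak.
√(4πDt) = 35.30 m, giving peak height M/(n_e·A·√(4πDt)) = 6.63/(0.24 × 23.0 × 35.30) = 0.03403 kg/m³.
(x−vt)²/(4Dt) = (11.64)²/(4 × 0.570 × 174) = 0.3415; exp(−0.3415) = 0.7107.
C = 0.03403 × 0.7107 = 0.0242 kg/m³.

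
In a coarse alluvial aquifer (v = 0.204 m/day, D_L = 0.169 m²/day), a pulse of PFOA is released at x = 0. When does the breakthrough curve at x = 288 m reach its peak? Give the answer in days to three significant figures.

1410 days

For the 1D instantaneous-source solution, setting ∂C/∂t = 0 at fixed x gives v²t² + 2Dt − x² = 0, so t = (√(D² + v²x²) − D)/v².
√(D² + v²x²) = √(0.169² + 0.204² × 288²) = 58.75; v² = 0.041616.
t = (58.75 − 0.169)/0.041616 = 1410 days (vs. the pure-advection estimate x/v = 1410 d).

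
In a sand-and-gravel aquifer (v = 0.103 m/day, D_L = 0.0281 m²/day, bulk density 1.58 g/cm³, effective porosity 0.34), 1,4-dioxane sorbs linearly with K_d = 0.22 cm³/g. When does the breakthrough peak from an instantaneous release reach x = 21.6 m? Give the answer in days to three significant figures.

419 days

Retardation factor R = 1 + ρ_b·K_d/n = 1 + 1.58 × 0.22/0.34 = 2.022.
Sorption retards both mechanisms: v_R = v/R = 0.05094 m/day, D_R = D/R = 0.01390 m²/day.
Peak time from v_R²t² + 2D_R t − x² = 0: t = (√(D_R² + v_R²x²) − D_R)/v_R².
√(D_R² + v_R²x²) = √(0.01390² + 0.05094² × 21.6²) = 1.100; v_R² = 0.002595.
t = (1.100 − 0.01390)/0.002595 = 419 days.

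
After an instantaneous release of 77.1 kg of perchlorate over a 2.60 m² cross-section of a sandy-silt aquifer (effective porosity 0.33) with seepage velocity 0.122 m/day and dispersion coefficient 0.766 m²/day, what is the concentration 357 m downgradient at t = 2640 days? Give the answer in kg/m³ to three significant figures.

0.485 kg/m³

For an instantaneous plane source, C(x,t) = M/(n_e·A·√(4πDt)) · exp(−(x−vt)²/(4Dt)), with n_e·A the pore (flow) area.
Plume center vt = 0.122 × 2640 = 322.08 m, so the well at 357 m is 34.92 m downgradient of the peak.
√(4πDt) = 159.4 m, giving peak height M/(n_e·A·√(4πDt)) = 77.1/(0.33 × 2.60 × 159.4) = 0.5637 kg/m³.
(x−vt)²/(4Dt) = (34.92)²/(4 × 0.766 × 2640) = 0.1507; exp(−0.1507) = 0.8601.
C = 0.5637 × 0.8601 = 0.485 kg/m³.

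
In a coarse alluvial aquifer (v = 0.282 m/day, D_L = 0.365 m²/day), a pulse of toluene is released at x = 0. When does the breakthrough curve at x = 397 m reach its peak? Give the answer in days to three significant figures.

For the 1D instantaneous-source solution, setting ∂C/∂t = 0 at fixed x gives v²t² + 2Dt − x² = 0, so t = (√(D² + v²x²) − D)/v².
√(D² + v²x²) = √(0.365² + 0.282² × 397²) = 112.0; v² = 0.079524.
t = (112.0 − 0.365)/0.079524 = 1400 days (vs. the pure-advection estimate x/v = 1410 d).

1400 days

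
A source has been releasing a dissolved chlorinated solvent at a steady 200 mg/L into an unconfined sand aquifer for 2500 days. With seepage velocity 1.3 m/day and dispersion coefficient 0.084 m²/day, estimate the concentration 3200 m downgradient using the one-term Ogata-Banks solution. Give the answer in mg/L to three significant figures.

199 mg/L

For a continuous step input, C/C₀ ≈ ½·erfc((x−vt)/(2√(Dt))).
vt = 1.3 × 2500 = 3250 m and 2√(Dt) = 2√(0.084 × 2500) = 28.98 m.
Argument (x−vt)/(2√(Dt)) = (3200 − 3250)/28.98 = -1.725; ½·erfc(-1.725) = 0.9926.
C = 200 × 0.9926 = 199 mg/L.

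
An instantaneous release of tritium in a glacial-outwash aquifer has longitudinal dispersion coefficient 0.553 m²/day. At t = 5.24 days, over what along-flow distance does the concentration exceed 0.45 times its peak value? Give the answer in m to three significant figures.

6.08 m

The plume is Gaussian with σ = √(2Dt) = √(2 × 0.553 × 5.24) = 2.407 m.
C/C_peak = exp(−Δx²/(2σ²)) = 0.45 ⇒ Δx = σ·√(−2 ln 0.45) = 2.407 × 1.264 = 3.042 m.
Width = 2Δx = 6.08 m.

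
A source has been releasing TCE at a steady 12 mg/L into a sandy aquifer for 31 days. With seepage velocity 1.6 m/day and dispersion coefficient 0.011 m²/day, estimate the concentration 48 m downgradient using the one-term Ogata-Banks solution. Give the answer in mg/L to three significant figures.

11.7 mg/L

For a continuous step input, C/C₀ ≈ ½·erfc((x−vt)/(2√(Dt))).
vt = 1.6 × 31 = 49.6 m and 2√(Dt) = 2√(0.011 × 31) = 1.168 m.
Argument (x−vt)/(2√(Dt)) = (48 − 49.6)/1.168 = -1.370; ½·erfc(-1.370) = 0.9737.
C = 12 × 0.9737 = 11.7 mg/L.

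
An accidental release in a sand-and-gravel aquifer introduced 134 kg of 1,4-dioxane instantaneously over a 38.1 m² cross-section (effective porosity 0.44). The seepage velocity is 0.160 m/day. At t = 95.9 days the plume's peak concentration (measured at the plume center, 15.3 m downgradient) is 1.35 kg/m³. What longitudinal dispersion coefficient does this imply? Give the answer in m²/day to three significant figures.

At the plume center C_max = M/(n_e·A·√(4πDt)), so D = M²/(4πt·(n_e·A·C_max)²).
n_e·A·C_max = 0.44 × 38.1 × 1.35 = 22.63 kg/m.
D = 134²/(4π × 95.9 × 22.63²) = 0.0291 m²/day.

0.0291 m²/day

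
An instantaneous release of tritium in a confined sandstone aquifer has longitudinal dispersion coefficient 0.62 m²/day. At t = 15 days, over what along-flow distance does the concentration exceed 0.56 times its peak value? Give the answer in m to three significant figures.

The plume is Gaussian with σ = √(2Dt) = √(2 × 0.62 × 15) = 4.313 m.
C/C_peak = exp(−Δx²/(2σ²)) = 0.56 ⇒ Δx = σ·√(−2 ln 0.56) = 4.313 × 1.077 = 4.645 m.
Width = 2Δx = 9.29 m.

9.29 m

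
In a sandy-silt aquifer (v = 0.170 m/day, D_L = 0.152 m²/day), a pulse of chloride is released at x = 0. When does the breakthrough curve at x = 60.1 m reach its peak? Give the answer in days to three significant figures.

For the 1D instantaneous-source solution, setting ∂C/∂t = 0 at fixed x gives v²t² + 2Dt − x² = 0, so t = (√(D² + v²x²) − D)/v².
√(D² + v²x²) = √(0.152² + 0.170² × 60.1²) = 10.22; v² = 0.0289.
t = (10.22 − 0.152)/0.0289 = 348 days (vs. the pure-advection estimate x/v = 354 d).

348 days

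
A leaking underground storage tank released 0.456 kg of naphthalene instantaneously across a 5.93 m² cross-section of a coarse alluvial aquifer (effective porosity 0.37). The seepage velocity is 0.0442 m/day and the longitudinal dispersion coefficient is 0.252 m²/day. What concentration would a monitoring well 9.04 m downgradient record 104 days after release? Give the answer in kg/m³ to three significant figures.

0.00949 kg/m³

For an instantaneous plane source, C(x,t) = M/(n_e·A·√(4πDt)) · exp(−(x−vt)²/(4Dt)), with n_e·A the pore (flow) area.
Plume center vt = 0.0442 × 104 = 4.5968 m, so the well at 9.04 m is 4.4432 m downgradient of the peak.
√(4πDt) = 18.15 m, giving peak height M/(n_e·A·√(4πDt)) = 0.456/(0.37 × 5.93 × 18.15) = 0.01145 kg/m³.
(x−vt)²/(4Dt) = (4.4432)²/(4 × 0.252 × 104) = 0.1883; exp(−0.1883) = 0.8284.
C = 0.01145 × 0.8284 = 0.00949 kg/m³.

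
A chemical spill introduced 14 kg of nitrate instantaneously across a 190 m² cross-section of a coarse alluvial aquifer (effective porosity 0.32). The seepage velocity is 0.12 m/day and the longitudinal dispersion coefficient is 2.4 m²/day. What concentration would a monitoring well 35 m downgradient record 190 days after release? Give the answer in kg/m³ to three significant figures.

For an instantaneous plane source, C(x,t) = M/(n_e·A·√(4πDt)) · exp(−(x−vt)²/(4Dt)), with n_e·A the pore (flow) area.
Plume center vt = 0.12 × 190 = 22.8 m, so the well at 35 m is 12.2 m downgradient of the peak.
√(4πDt) = 75.70 m, giving peak height M/(n_e·A·√(4πDt)) = 14/(0.32 × 190 × 75.70) = 0.003042 kg/m³.
(x−vt)²/(4Dt) = (12.2)²/(4 × 2.4 × 190) = 0.08160; exp(−0.08160) = 0.9216.
C = 0.003042 × 0.9216 = 0.00280 kg/m³.

0.00280 kg/m³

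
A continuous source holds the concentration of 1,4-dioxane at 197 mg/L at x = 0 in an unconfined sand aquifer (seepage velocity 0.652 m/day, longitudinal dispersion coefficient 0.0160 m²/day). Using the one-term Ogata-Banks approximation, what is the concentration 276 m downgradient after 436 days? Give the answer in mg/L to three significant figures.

194 mg/L

For a continuous step input, C/C₀ ≈ ½·erfc((x−vt)/(2√(Dt))).
vt = 0.652 × 436 = 284.272 m and 2√(Dt) = 2√(0.0160 × 436) = 5.282 m.
Argument (x−vt)/(2√(Dt)) = (276 − 284.272)/5.282 = -1.566; ½·erfc(-1.566) = 0.9866.
C = 197 × 0.9866 = 194 mg/L.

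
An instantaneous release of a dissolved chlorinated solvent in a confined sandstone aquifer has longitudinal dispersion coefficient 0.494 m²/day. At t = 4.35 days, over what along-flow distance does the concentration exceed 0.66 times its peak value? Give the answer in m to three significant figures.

The plume is Gaussian with σ = √(2Dt) = √(2 × 0.494 × 4.35) = 2.073 m.
C/C_peak = exp(−Δx²/(2σ²)) = 0.66 ⇒ Δx = σ·√(−2 ln 0.66) = 2.073 × 0.9116 = 1.890 m.
Width = 2Δx = 3.78 m.

3.78 m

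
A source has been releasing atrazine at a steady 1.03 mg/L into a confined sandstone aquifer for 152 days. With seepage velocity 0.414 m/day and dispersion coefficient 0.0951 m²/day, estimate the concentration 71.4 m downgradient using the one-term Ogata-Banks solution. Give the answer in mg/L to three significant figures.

0.0593 mg/L

For a continuous step input, C/C₀ ≈ ½·erfc((x−vt)/(2√(Dt))).
vt = 0.414 × 152 = 62.928 m and 2√(Dt) = 2√(0.0951 × 152) = 7.604 m.
Argument (x−vt)/(2√(Dt)) = (71.4 − 62.928)/7.604 = 1.114; ½·erfc(1.114) = 0.05758.
C = 1.03 × 0.05758 = 0.0593 mg/L.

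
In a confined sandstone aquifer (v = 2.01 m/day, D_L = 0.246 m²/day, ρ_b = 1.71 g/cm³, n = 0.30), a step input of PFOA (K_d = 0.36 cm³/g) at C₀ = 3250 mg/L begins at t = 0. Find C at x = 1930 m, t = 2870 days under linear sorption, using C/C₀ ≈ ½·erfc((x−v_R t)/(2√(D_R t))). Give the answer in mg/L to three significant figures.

Retardation factor R = 1 + ρ_b·K_d/n = 1 + 1.71 × 0.36/0.30 = 3.052.
Sorption retards both mechanisms: v_R = v/R = 0.6586 m/day, D_R = D/R = 0.08060 m²/day.
v_R·t = 0.6586 × 2870 = 1890.182 m; 2√(D_R t) = 30.42 m; argument = (1930 − 1890.182)/30.42 = 1.309.
C = C₀ × ½·erfc(1.309) = 3250 × 0.03207 = 104 mg/L.

104 mg/L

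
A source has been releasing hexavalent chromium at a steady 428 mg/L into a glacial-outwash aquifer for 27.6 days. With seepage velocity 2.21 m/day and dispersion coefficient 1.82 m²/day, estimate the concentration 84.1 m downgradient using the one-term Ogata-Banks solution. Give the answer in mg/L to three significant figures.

4.53 mg/L

For a continuous step input, C/C₀ ≈ ½·erfc((x−vt)/(2√(Dt))).
vt = 2.21 × 27.6 = 60.996 m and 2√(Dt) = 2√(1.82 × 27.6) = 14.17 m.
Argument (x−vt)/(2√(Dt)) = (84.1 − 60.996)/14.17 = 1.630; ½·erfc(1.630) = 0.01058.
C = 428 × 0.01058 = 4.53 mg/L.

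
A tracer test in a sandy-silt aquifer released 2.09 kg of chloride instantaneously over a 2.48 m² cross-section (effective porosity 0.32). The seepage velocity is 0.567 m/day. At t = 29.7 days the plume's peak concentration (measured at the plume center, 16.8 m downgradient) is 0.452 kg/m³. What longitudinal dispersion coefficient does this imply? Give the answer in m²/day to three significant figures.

0.0910 m²/day

At the plume center C_max = M/(n_e·A·√(4πDt)), so D = M²/(4πt·(n_e·A·C_max)²).
n_e·A·C_max = 0.32 × 2.48 × 0.452 = 0.3587 kg/m.
D = 2.09²/(4π × 29.7 × 0.3587²) = 0.0910 m²/day.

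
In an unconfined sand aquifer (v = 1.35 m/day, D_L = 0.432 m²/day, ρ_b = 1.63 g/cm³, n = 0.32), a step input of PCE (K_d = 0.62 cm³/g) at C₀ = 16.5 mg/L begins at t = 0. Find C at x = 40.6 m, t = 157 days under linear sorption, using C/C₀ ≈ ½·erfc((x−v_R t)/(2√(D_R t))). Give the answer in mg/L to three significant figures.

Retardation factor R = 1 + ρ_b·K_d/n = 1 + 1.63 × 0.62/0.32 = 4.158.
Sorption retards both mechanisms: v_R = v/R = 0.3247 m/day, D_R = D/R = 0.1039 m²/day.
v_R·t = 0.3247 × 157 = 50.9779 m; 2√(D_R t) = 8.078 m; argument = (40.6 − 50.9779)/8.078 = -1.285.
C = C₀ × ½·erfc(-1.285) = 16.5 × 0.9654 = 15.9 mg/L.

15.9 mg/L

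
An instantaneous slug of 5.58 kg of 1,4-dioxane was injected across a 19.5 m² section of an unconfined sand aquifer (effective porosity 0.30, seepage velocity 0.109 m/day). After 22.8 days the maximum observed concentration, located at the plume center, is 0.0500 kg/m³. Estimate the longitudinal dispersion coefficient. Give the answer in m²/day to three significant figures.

1.27 m²/day

At the plume center C_max = M/(n_e·A·√(4πDt)), so D = M²/(4πt·(n_e·A·C_max)²).
n_e·A·C_max = 0.30 × 19.5 × 0.0500 = 0.2925 kg/m.
D = 5.58²/(4π × 22.8 × 0.2925²) = 1.27 m²/day.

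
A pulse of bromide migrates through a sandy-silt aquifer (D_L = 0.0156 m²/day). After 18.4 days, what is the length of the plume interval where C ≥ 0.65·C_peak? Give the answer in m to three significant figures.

The plume is Gaussian with σ = √(2Dt) = √(2 × 0.0156 × 18.4) = 0.7577 m.
C/C_peak = exp(−Δx²/(2σ²)) = 0.65 ⇒ Δx = σ·√(−2 ln 0.65) = 0.7577 × 0.9282 = 0.7033 m.
Width = 2Δx = 1.41 m.

1.41 m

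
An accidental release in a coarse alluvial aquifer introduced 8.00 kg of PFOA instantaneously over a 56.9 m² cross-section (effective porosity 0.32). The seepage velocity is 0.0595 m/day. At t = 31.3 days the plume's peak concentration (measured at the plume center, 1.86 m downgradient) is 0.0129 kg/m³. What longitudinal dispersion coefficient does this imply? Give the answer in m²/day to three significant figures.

2.95 m²/day

At the plume center C_max = M/(n_e·A·√(4πDt)), so D = M²/(4πt·(n_e·A·C_max)²).
n_e·A·C_max = 0.32 × 56.9 × 0.0129 = 0.2349 kg/m.
D = 8.00²/(4π × 31.3 × 0.2349²) = 2.95 m²/day.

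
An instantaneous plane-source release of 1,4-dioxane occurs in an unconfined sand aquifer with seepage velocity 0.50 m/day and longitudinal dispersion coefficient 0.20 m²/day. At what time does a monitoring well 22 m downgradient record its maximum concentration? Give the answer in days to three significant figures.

43.2 days

For the 1D instantaneous-source solution, setting ∂C/∂t = 0 at fixed x gives v²t² + 2Dt − x² = 0, so t = (√(D² + v²x²) − D)/v².
√(D² + v²x²) = √(0.20² + 0.50² × 22²) = 11.00; v² = 0.25.
t = (11.00 − 0.20)/0.25 = 43.2 days (vs. the pure-advection estimate x/v = 44.0 d).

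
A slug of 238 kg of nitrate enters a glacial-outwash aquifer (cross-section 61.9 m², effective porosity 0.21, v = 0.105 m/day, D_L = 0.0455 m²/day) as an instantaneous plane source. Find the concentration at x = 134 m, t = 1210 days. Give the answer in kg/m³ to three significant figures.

0.559 kg/m³

For an instantaneous plane source, C(x,t) = M/(n_e·A·√(4πDt)) · exp(−(x−vt)²/(4Dt)), with n_e·A the pore (flow) area.
Plume center vt = 0.105 × 1210 = 127.05 m, so the well at 134 m is 6.95 m downgradient of the peak.
√(4πDt) = 26.30 m, giving peak height M/(n_e·A·√(4πDt)) = 238/(0.21 × 61.9 × 26.30) = 0.6962 kg/m³.
(x−vt)²/(4Dt) = (6.95)²/(4 × 0.0455 × 1210) = 0.2193; exp(−0.2193) = 0.8031.
C = 0.6962 × 0.8031 = 0.559 kg/m³.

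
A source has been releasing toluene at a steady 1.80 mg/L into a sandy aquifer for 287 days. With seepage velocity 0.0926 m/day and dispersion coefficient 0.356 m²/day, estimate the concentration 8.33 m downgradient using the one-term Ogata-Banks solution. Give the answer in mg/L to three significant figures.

1.62 mg/L

For a continuous step input, C/C₀ ≈ ½·erfc((x−vt)/(2√(Dt))).
vt = 0.0926 × 287 = 26.5762 m and 2√(Dt) = 2√(0.356 × 287) = 20.22 m.
Argument (x−vt)/(2√(Dt)) = (8.33 − 26.5762)/20.22 = -0.9024; ½·erfc(-0.9024) = 0.8991.
C = 1.80 × 0.8991 = 1.62 mg/L.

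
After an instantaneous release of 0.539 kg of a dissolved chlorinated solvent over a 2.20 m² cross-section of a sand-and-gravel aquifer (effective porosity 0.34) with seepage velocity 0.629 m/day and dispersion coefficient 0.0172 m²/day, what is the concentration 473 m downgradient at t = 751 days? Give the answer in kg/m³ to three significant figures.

0.0561 kg/m³

For an instantaneous plane source, C(x,t) = M/(n_e·A·√(4πDt)) · exp(−(x−vt)²/(4Dt)), with n_e·A the pore (flow) area.
Plume center vt = 0.629 × 751 = 472.379 m, so the well at 473 m is 0.621 m downgradient of the peak.
√(4πDt) = 12.74 m, giving peak height M/(n_e·A·√(4πDt)) = 0.539/(0.34 × 2.20 × 12.74) = 0.05656 kg/m³.
(x−vt)²/(4Dt) = (0.621)²/(4 × 0.0172 × 751) = 0.007464; exp(−0.007464) = 0.9926.
C = 0.05656 × 0.9926 = 0.0561 kg/m³.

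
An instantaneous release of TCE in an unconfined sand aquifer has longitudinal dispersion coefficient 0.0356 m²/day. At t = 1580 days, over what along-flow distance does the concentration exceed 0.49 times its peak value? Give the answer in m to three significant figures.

25.3 m

The plume is Gaussian with σ = √(2Dt) = √(2 × 0.0356 × 1580) = 10.61 m.
C/C_peak = exp(−Δx²/(2σ²)) = 0.49 ⇒ Δx = σ·√(−2 ln 0.49) = 10.61 × 1.194 = 12.67 m.
Width = 2Δx = 25.3 m.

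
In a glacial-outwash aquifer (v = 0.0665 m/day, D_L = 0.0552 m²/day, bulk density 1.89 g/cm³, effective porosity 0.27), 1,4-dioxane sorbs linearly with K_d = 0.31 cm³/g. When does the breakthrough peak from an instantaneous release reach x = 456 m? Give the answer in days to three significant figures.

21700 days

Retardation factor R = 1 + ρ_b·K_d/n = 1 + 1.89 × 0.31/0.27 = 3.170.
Sorption retards both mechanisms: v_R = v/R = 0.02098 m/day, D_R = D/R = 0.01741 m²/day.
Peak time from v_R²t² + 2D_R t − x² = 0: t = (√(D_R² + v_R²x²) − D_R)/v_R².
√(D_R² + v_R²x²) = √(0.01741² + 0.02098² × 456²) = 9.567; v_R² = 0.0004402.
t = (9.567 − 0.01741)/0.0004402 = 21700 days.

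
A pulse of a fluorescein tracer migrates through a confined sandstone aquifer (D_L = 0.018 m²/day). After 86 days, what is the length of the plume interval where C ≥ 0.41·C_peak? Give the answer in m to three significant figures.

The plume is Gaussian with σ = √(2Dt) = √(2 × 0.018 × 86) = 1.760 m.
C/C_peak = exp(−Δx²/(2σ²)) = 0.41 ⇒ Δx = σ·√(−2 ln 0.41) = 1.760 × 1.335 = 2.350 m.
Width = 2Δx = 4.70 m.

4.70 m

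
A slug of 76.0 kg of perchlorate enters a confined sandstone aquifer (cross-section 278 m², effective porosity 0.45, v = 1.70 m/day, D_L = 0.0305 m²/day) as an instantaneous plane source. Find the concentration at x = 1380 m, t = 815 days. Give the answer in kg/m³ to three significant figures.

0.0254 kg/m³

For an instantaneous plane source, C(x,t) = M/(n_e·A·√(4πDt)) · exp(−(x−vt)²/(4Dt)), with n_e·A the pore (flow) area.
Plume center vt = 1.70 × 815 = 1385.5 m, so the well at 1380 m is 5.5 m upgradient of the peak.
√(4πDt) = 17.67 m, giving peak height M/(n_e·A·√(4πDt)) = 76.0/(0.45 × 278 × 17.67) = 0.03438 kg/m³.
(x−vt)²/(4Dt) = (-5.5)²/(4 × 0.0305 × 815) = 0.3042; exp(−0.3042) = 0.7377.
C = 0.03438 × 0.7377 = 0.0254 kg/m³.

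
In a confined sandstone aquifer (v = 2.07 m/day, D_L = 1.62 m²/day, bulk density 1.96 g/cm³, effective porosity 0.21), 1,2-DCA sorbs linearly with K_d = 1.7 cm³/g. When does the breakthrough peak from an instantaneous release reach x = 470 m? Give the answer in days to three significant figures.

Retardation factor R = 1 + ρ_b·K_d/n = 1 + 1.96 × 1.7/0.21 = 16.87.
Sorption retards both mechanisms: v_R = v/R = 0.1227 m/day, D_R = D/R = 0.09603 m²/day.
Peak time from v_R²t² + 2D_R t − x² = 0: t = (√(D_R² + v_R²x²) − D_R)/v_R².
√(D_R² + v_R²x²) = √(0.09603² + 0.1227² × 470²) = 57.67; v_R² = 0.01506.
t = (57.67 − 0.09603)/0.01506 = 3820 days.

3820 days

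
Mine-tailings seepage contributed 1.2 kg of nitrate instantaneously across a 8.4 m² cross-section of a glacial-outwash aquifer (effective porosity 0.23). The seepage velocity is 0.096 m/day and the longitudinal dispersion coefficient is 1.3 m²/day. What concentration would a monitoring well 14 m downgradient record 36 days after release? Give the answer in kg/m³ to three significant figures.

0.0141 kg/m³

For an instantaneous plane source, C(x,t) = M/(n_e·A·√(4πDt)) · exp(−(x−vt)²/(4Dt)), with n_e·A the pore (flow) area.
Plume center vt = 0.096 × 36 = 3.456 m, so the well at 14 m is 10.544 m downgradient of the peak.
√(4πDt) = 24.25 m, giving peak height M/(n_e·A·√(4πDt)) = 1.2/(0.23 × 8.4 × 24.25) = 0.02561 kg/m³.
(x−vt)²/(4Dt) = (10.544)²/(4 × 1.3 × 36) = 0.5939; exp(−0.5939) = 0.5522.
C = 0.02561 × 0.5522 = 0.0141 kg/m³.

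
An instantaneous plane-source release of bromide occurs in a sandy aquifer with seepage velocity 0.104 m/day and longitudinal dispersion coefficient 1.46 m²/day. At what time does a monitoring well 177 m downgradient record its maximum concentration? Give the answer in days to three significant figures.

For the 1D instantaneous-source solution, setting ∂C/∂t = 0 at fixed x gives v²t² + 2Dt − x² = 0, so t = (√(D² + v²x²) − D)/v².
√(D² + v²x²) = √(1.46² + 0.104² × 177²) = 18.47; v² = 0.010816.
t = (18.47 − 1.46)/0.010816 = 1570 days (vs. the pure-advection estimate x/v = 1700 d).

1570 days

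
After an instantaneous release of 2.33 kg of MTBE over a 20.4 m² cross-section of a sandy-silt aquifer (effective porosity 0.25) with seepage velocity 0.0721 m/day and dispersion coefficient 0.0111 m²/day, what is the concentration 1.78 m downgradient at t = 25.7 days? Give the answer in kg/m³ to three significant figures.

For an instantaneous plane source, C(x,t) = M/(n_e·A·√(4πDt)) · exp(−(x−vt)²/(4Dt)), with n_e·A the pore (flow) area.
Plume center vt = 0.0721 × 25.7 = 1.85297 m, so the well at 1.78 m is 0.07297 m upgradient of the peak.
√(4πDt) = 1.893 m, giving peak height M/(n_e·A·√(4πDt)) = 2.33/(0.25 × 20.4 × 1.893) = 0.2413 kg/m³.
(x−vt)²/(4Dt) = (-0.07297)²/(4 × 0.0111 × 25.7) = 0.004666; exp(−0.004666) = 0.9953.
C = 0.2413 × 0.9953 = 0.240 kg/m³.

0.240 kg/m³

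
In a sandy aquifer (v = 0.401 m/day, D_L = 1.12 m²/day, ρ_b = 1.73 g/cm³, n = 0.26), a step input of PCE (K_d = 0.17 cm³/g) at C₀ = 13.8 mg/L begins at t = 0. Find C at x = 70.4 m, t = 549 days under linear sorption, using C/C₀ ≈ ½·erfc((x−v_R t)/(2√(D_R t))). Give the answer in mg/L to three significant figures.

Retardation factor R = 1 + ρ_b·K_d/n = 1 + 1.73 × 0.17/0.26 = 2.131.
Sorption retards both mechanisms: v_R = v/R = 0.1882 m/day, D_R = D/R = 0.5256 m²/day.
v_R·t = 0.1882 × 549 = 103.3218 m; 2√(D_R t) = 33.97 m; argument = (70.4 − 103.3218)/33.97 = -0.9691.
C = C₀ × ½·erfc(-0.9691) = 13.8 × 0.9147 = 12.6 mg/L.

12.6 mg/L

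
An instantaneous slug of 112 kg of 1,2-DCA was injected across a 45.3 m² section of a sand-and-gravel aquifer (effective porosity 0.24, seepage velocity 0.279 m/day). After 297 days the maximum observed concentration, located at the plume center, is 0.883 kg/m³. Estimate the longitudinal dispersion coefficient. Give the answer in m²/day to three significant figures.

0.0365 m²/day

At the plume center C_max = M/(n_e·A·√(4πDt)), so D = M²/(4πt·(n_e·A·C_max)²).
n_e·A·C_max = 0.24 × 45.3 × 0.883 = 9.600 kg/m.
D = 112²/(4π × 297 × 9.600²) = 0.0365 m²/day.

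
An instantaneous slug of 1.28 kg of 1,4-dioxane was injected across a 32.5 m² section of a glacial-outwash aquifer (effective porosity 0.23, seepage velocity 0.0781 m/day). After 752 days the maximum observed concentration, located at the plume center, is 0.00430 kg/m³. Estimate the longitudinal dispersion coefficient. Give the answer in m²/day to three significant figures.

At the plume center C_max = M/(n_e·A·√(4πDt)), so D = M²/(4πt·(n_e·A·C_max)²).
n_e·A·C_max = 0.23 × 32.5 × 0.00430 = 0.03214 kg/m.
D = 1.28²/(4π × 752 × 0.03214²) = 0.168 m²/day.

0.168 m²/day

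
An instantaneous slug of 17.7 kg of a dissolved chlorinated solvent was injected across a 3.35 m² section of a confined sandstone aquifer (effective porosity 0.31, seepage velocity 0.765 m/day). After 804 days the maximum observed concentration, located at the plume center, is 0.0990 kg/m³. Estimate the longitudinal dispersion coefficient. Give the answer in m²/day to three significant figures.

At the plume center C_max = M/(n_e·A·√(4πDt)), so D = M²/(4πt·(n_e·A·C_max)²).
n_e·A·C_max = 0.31 × 3.35 × 0.0990 = 0.1028 kg/m.
D = 17.7²/(4π × 804 × 0.1028²) = 2.93 m²/day.

2.93 m²/day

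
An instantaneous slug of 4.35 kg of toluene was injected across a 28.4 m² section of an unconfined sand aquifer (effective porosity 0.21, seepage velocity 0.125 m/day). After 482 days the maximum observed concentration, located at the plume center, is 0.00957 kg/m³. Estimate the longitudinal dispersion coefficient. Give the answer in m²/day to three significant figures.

0.959 m²/day

At the plume center C_max = M/(n_e·A·√(4πDt)), so D = M²/(4πt·(n_e·A·C_max)²).
n_e·A·C_max = 0.21 × 28.4 × 0.00957 = 0.05708 kg/m.
D = 4.35²/(4π × 482 × 0.05708²) = 0.959 m²/day.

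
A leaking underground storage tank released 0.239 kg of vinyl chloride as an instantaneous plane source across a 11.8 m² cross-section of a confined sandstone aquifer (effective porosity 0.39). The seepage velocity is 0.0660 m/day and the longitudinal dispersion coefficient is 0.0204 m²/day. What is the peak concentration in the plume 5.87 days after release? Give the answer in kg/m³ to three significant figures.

The peak of an instantaneous 1D plume sits at x = vt; there the Gaussian factor is 1 and C_max = M/(n_e·A·√(4πDt)), where n_e·A is the pore area the mass is dissolved in.
√(4πDt) = √(4π × 0.0204 × 5.87) = 1.227 m, so C_max = 0.239/(0.39 × 11.8 × 1.227) = 0.0423 kg/m³.

0.0423 kg/m³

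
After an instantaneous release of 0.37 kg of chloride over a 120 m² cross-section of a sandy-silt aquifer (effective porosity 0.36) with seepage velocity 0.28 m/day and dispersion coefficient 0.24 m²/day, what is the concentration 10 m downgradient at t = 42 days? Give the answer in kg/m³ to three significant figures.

For an instantaneous plane source, C(x,t) = M/(n_e·A·√(4πDt)) · exp(−(x−vt)²/(4Dt)), with n_e·A the pore (flow) area.
Plume center vt = 0.28 × 42 = 11.76 m, so the well at 10 m is 1.76 m upgradient of the peak.
√(4πDt) = 11.25 m, giving peak height M/(n_e·A·√(4πDt)) = 0.37/(0.36 × 120 × 11.25) = 0.0007613 kg/m³.
(x−vt)²/(4Dt) = (-1.76)²/(4 × 0.24 × 42) = 0.07683; exp(−0.07683) = 0.9260.
C = 0.0007613 × 0.9260 = 0.000705 kg/m³.

0.000705 kg/m³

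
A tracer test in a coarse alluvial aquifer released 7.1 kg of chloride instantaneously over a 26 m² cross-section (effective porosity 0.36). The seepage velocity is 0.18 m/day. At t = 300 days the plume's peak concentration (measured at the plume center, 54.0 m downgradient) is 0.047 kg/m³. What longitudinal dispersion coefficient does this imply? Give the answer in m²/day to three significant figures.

At the plume center C_max = M/(n_e·A·√(4πDt)), so D = M²/(4πt·(n_e·A·C_max)²).
n_e·A·C_max = 0.36 × 26 × 0.047 = 0.4399 kg/m.
D = 7.1²/(4π × 300 × 0.4399²) = 0.0691 m²/day.

0.0691 m²/day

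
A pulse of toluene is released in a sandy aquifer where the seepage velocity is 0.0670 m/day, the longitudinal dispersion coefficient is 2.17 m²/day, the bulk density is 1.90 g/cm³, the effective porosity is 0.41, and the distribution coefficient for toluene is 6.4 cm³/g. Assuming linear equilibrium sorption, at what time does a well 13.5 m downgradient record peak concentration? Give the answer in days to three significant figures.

Retardation factor R = 1 + ρ_b·K_d/n = 1 + 1.90 × 6.4/0.41 = 30.66.
Sorption retards both mechanisms: v_R = v/R = 0.002185 m/day, D_R = D/R = 0.07078 m²/day.
Peak time from v_R²t² + 2D_R t − x² = 0: t = (√(D_R² + v_R²x²) − D_R)/v_R².
√(D_R² + v_R²x²) = √(0.07078² + 0.002185² × 13.5²) = 0.07668; v_R² = 4.774e-06.
t = (0.07668 − 0.07078)/4.774e-06 = 1240 days.

1240 days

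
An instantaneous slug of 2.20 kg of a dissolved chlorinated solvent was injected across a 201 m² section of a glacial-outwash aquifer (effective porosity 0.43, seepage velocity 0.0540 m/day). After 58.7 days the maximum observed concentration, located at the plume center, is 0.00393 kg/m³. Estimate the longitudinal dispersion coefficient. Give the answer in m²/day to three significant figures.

0.0569 m²/day

At the plume center C_max = M/(n_e·A·√(4πDt)), so D = M²/(4πt·(n_e·A·C_max)²).
n_e·A·C_max = 0.43 × 201 × 0.00393 = 0.3397 kg/m.
D = 2.20²/(4π × 58.7 × 0.3397²) = 0.0569 m²/day.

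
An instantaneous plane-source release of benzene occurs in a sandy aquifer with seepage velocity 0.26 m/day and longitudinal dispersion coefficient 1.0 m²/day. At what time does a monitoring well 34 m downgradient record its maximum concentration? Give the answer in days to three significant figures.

For the 1D instantaneous-source solution, setting ∂C/∂t = 0 at fixed x gives v²t² + 2Dt − x² = 0, so t = (√(D² + v²x²) − D)/v².
√(D² + v²x²) = √(1.0² + 0.26² × 34²) = 8.896; v² = 0.0676.
t = (8.896 − 1.0)/0.0676 = 117 days (vs. the pure-advection estimate x/v = 131 d).

117 days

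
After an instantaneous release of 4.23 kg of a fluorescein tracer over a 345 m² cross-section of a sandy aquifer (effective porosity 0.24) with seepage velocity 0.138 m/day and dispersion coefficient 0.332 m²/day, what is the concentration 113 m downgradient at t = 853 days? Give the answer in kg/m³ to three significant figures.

0.000840 kg/m³

For an instantaneous plane source, C(x,t) = M/(n_e·A·√(4πDt)) · exp(−(x−vt)²/(4Dt)), with n_e·A the pore (flow) area.
Plume center vt = 0.138 × 853 = 117.714 m, so the well at 113 m is 4.714 m upgradient of the peak.
√(4πDt) = 59.66 m, giving peak height M/(n_e·A·√(4πDt)) = 4.23/(0.24 × 345 × 59.66) = 0.0008563 kg/m³.
(x−vt)²/(4Dt) = (-4.714)²/(4 × 0.332 × 853) = 0.01962; exp(−0.01962) = 0.9806.
C = 0.0008563 × 0.9806 = 0.000840 kg/m³.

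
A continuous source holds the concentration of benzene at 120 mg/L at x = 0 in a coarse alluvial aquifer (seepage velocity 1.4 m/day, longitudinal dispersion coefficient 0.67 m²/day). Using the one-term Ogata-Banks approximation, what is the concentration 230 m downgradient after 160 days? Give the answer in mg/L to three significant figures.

40.9 mg/L

For a continuous step input, C/C₀ ≈ ½·erfc((x−vt)/(2√(Dt))).
vt = 1.4 × 160 = 224 m and 2√(Dt) = 2√(0.67 × 160) = 20.71 m.
Argument (x−vt)/(2√(Dt)) = (230 − 224)/20.71 = 0.2897; ½·erfc(0.2897) = 0.3410.
C = 120 × 0.3410 = 40.9 mg/L.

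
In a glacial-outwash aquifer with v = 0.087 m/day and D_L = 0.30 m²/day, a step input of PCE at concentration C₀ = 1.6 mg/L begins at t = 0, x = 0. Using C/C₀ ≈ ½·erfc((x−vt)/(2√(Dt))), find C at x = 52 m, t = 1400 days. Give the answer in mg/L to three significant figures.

1.59 mg/L

For a continuous step input, C/C₀ ≈ ½·erfc((x−vt)/(2√(Dt))).
vt = 0.087 × 1400 = 121.8 m and 2√(Dt) = 2√(0.30 × 1400) = 40.99 m.
Argument (x−vt)/(2√(Dt)) = (52 − 121.8)/40.99 = -1.703; ½·erfc(-1.703) = 0.9920.
C = 1.6 × 0.9920 = 1.59 mg/L.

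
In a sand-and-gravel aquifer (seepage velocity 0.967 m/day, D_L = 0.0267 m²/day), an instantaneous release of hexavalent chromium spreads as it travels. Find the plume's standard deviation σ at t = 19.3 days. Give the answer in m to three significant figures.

1.02 m

Dispersive spreading gives a Gaussian with σ² = 2Dt; advection only shifts the center.
σ = √(2 × 0.0267 × 19.3) = 1.02 m.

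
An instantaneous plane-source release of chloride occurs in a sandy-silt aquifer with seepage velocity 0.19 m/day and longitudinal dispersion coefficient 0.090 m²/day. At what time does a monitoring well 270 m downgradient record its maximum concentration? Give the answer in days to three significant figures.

For the 1D instantaneous-source solution, setting ∂C/∂t = 0 at fixed x gives v²t² + 2Dt − x² = 0, so t = (√(D² + v²x²) − D)/v².
√(D² + v²x²) = √(0.090² + 0.19² × 270²) = 51.30; v² = 0.0361.
t = (51.30 − 0.090)/0.0361 = 1420 days (vs. the pure-advection estimate x/v = 1420 d).

1420 days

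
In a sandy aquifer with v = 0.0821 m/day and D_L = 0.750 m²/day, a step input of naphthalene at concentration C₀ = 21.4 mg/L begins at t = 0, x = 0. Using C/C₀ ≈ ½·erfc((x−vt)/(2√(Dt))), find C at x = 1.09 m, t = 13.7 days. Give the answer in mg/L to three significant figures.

10.8 mg/L

For a continuous step input, C/C₀ ≈ ½·erfc((x−vt)/(2√(Dt))).
vt = 0.0821 × 13.7 = 1.12477 m and 2√(Dt) = 2√(0.750 × 13.7) = 6.411 m.
Argument (x−vt)/(2√(Dt)) = (1.09 − 1.12477)/6.411 = -0.005423; ½·erfc(-0.005423) = 0.5031.
C = 21.4 × 0.5031 = 10.8 mg/L.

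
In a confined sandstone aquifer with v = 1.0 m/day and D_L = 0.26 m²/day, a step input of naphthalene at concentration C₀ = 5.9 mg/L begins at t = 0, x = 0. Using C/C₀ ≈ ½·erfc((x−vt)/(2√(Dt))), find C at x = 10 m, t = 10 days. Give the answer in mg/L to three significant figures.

2.95 mg/L

For a continuous step input, C/C₀ ≈ ½·erfc((x−vt)/(2√(Dt))).
vt = 1.0 × 10 = 10 m and 2√(Dt) = 2√(0.26 × 10) = 3.225 m.
Argument (x−vt)/(2√(Dt)) = (10 − 10)/3.225 = 0; ½·erfc(0) = 0.5000.
C = 5.9 × 0.5000 = 2.95 mg/L.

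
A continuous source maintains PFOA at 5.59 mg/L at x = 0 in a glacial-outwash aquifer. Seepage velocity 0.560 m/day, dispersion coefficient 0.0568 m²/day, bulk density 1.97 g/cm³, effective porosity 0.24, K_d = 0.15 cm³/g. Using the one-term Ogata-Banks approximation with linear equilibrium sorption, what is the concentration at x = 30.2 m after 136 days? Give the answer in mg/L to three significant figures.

5.21 mg/L

Retardation factor R = 1 + ρ_b·K_d/n = 1 + 1.97 × 0.15/0.24 = 2.231.
Sorption retards both mechanisms: v_R = v/R = 0.2510 m/day, D_R = D/R = 0.02546 m²/day.
v_R·t = 0.2510 × 136 = 34.136 m; 2√(D_R t) = 3.722 m; argument = (30.2 − 34.136)/3.722 = -1.057.
C = C₀ × ½·erfc(-1.057) = 5.59 × 0.9325 = 5.21 mg/L.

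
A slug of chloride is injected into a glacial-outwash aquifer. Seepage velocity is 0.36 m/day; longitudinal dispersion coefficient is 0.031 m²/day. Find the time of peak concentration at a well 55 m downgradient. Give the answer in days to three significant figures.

For the 1D instantaneous-source solution, setting ∂C/∂t = 0 at fixed x gives v²t² + 2Dt − x² = 0, so t = (√(D² + v²x²) − D)/v².
√(D² + v²x²) = √(0.031² + 0.36² × 55²) = 19.80; v² = 0.1296.
t = (19.80 − 0.031)/0.1296 = 153 days (vs. the pure-advection estimate x/v = 153 d).

153 days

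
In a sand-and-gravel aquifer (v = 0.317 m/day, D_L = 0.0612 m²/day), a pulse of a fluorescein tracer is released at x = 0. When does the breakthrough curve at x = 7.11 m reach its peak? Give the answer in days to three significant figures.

21.8 days

For the 1D instantaneous-source solution, setting ∂C/∂t = 0 at fixed x gives v²t² + 2Dt − x² = 0, so t = (√(D² + v²x²) − D)/v².
√(D² + v²x²) = √(0.0612² + 0.317² × 7.11²) = 2.255; v² = 0.100489.
t = (2.255 − 0.0612)/0.100489 = 21.8 days (vs. the pure-advection estimate x/v = 22.4 d).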